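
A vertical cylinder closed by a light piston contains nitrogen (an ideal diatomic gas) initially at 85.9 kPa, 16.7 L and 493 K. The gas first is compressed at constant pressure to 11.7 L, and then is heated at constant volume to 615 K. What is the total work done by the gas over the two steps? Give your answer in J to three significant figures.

W_total ≈ -430 J

Step 1 (isobaric): W = PΔV = (85.9 kPa)(11.7 − 16.7 L) = -429.5 J.
Step 2 (isochoric): W = 0 (constant volume).
W_total = -429.5 + 0 = -429.5 J.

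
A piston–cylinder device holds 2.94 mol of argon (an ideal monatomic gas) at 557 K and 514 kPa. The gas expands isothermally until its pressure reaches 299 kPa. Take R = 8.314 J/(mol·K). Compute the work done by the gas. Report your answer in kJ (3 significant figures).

Isothermal process: W = nRT ln(V₂/V₁) = nRT ln(P₁/P₂).
W = (2.94)(8.314)(557) × ln(514/299)
  = 13615 × ln(1.719) = 13615 × 0.5418
W_by_gas = 7376 J.

W ≈ 7.38 kJ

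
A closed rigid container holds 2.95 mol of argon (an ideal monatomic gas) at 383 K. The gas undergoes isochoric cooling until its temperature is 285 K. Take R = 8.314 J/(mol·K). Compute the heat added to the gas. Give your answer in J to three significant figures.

Constant volume ⇒ W = 0, so Q = ΔU = nCᵥΔT with Cᵥ = 3R/2 = 12.47 J/(mol·K).
ΔU = (2.95)(12.47)(285 − 383) = -3605 J.

Q ≈ -3610 J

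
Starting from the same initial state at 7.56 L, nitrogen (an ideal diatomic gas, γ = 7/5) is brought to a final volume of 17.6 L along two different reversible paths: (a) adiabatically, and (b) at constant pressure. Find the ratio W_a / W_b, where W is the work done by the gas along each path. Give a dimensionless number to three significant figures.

W_a / W_b ≈ 0.540

Path (a) adiabatic: W = P₁V₁(1 − (V₁/V₂)^(γ−1))/(γ−1) → W_a/(P₁V₁) = 0.717.
Path (b) isobaric: W = P₁(V₂ − V₁) → W_b/(P₁V₁) = 1.328.
W_a / W_b = 0.717 / 1.328 = 0.5399.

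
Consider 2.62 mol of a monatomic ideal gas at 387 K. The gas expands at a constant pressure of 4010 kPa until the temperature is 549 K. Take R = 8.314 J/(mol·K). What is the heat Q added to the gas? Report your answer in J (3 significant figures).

Isobaric: W = nRΔT = (2.62)(8.314)(162) = 3529 J.
ΔU = nCᵥΔT with Cᵥ = 3R/2: ΔU = (2.62)(12.47)(162) = 5293 J.
Q = ΔU + W = 5293 + 3529 = 8822 J.

Q ≈ 8820 J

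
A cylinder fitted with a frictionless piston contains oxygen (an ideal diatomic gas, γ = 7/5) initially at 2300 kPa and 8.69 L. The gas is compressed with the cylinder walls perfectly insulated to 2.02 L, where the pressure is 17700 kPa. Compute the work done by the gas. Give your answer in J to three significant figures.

W ≈ -39400 J

Adiabatic: W = (P₁V₁ − P₂V₂)/(γ − 1) with γ = 7/5.
P₁V₁ = 19987 J, P₂V₂ = 35754 J.
W = (19987 − 35754) / 0.4 = -39418 J.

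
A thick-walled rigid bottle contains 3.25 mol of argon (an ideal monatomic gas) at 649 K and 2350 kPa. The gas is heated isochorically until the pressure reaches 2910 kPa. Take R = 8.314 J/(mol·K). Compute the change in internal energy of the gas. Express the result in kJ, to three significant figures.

Constant volume ⇒ W = 0, so Q = ΔU = nCᵥΔT with Cᵥ = 3R/2 = 12.47 J/(mol·K).
At constant V, T₂/T₁ = P₂/P₁ ⇒ ΔT = T₁(P₂/P₁ − 1) = 649·(2910/2350 − 1) = 154.7 K.
ΔU = (3.25)(12.47)(154.7) = 6268 J.

ΔU ≈ 6.27 kJ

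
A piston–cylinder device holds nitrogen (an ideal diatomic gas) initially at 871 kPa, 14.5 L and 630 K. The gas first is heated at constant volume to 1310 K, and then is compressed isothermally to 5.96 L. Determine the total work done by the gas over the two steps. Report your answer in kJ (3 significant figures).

Step 1 (isochoric): W = 0 (constant volume).
After step 1: P = 1811 kPa (V unchanged).
Step 2 (isothermal): W = P₁V₁ ln(V₂/V₁) = (26261) ln(5.96/14.5) = -23348 J.
W_total = 0 − 23348 = -23348 J.

W_total ≈ -23.3 kJ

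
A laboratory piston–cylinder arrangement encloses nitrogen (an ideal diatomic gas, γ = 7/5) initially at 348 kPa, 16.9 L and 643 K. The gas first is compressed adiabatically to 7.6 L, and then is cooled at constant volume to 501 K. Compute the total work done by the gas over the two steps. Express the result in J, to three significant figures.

W_total ≈ -5540 J

Step 1 (adiabatic): W = (P₁V₁ − P₂V₂)/(γ−1) = (5881 − 8096)/0.4 = -5538 J.
Step 2 (isochoric): W = 0 (constant volume).
W_total = -5538 + 0 = -5538 J.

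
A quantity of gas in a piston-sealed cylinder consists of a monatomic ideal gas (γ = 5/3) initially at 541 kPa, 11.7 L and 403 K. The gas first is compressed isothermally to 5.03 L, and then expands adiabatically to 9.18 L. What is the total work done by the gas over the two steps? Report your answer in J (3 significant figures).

Step 1 (isothermal): W = P₁V₁ ln(V₂/V₁) = (6330) ln(5.03/11.7) = -5343 J.
After step 1: P = 1258 kPa, V = 5.03 L, T = 403 K.
Step 2 (adiabatic): W = (P₁V₁ − P₂V₂)/(γ−1) = (6330 − 4238)/0.667 = 3137 J.
W_total = -5343 + 3137 = -2206 J.

W_total ≈ -2210 J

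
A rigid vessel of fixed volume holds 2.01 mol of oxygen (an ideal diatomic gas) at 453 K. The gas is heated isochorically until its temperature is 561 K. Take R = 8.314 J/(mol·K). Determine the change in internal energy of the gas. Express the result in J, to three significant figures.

Constant volume ⇒ W = 0, so Q = ΔU = nCᵥΔT with Cᵥ = 5R/2 = 20.79 J/(mol·K).
ΔU = (2.01)(20.79)(561 − 453) = 4512 J.

ΔU ≈ 4510 J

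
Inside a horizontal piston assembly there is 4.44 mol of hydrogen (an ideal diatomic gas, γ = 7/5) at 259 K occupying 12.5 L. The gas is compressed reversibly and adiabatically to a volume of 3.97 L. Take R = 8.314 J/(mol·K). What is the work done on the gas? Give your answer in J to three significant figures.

W ≈ 13900 J

Adiabatic: TV^(γ−1) = const with γ = 7/5.
T₂ = T₁ (V₁/V₂)^(γ−1) = 259 × (12.5/3.97)^0.4 = 259 × 1.582 = 409.8 K.
W_by = nCᵥ(T₁ − T₂) = (4.44)(20.79)(259 − 409.8) = -13915 J.
Work on gas = −W_by = 13915 J.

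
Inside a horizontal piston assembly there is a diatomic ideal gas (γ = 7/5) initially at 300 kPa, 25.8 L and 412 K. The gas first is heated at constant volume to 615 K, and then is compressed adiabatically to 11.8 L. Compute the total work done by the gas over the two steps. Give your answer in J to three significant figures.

W_total ≈ -10600 J

Step 1 (isochoric): W = 0 (constant volume).
After step 1: P = 447.8 kPa (V unchanged).
Step 2 (adiabatic): W = (P₁V₁ − P₂V₂)/(γ−1) = (11554 − 15798)/0.4 = -10612 J.
W_total = 0 − 10612 = -10612 J.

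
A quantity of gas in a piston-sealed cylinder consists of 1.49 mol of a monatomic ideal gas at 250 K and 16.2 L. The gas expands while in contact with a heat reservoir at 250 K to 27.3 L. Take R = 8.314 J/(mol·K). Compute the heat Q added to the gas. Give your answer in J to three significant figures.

Q ≈ 1620 J

Isothermal ⇒ ΔU = 0, so Q = W = nRT ln(V₂/V₁).
Q = (1.49)(8.314)(250) ln(27.3/16.2) = 3097 × 0.5219 = 1616 J.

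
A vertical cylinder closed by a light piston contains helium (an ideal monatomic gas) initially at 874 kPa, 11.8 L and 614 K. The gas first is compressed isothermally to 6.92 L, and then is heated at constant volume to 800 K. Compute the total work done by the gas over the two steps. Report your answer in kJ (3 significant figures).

Step 1 (isothermal): W = P₁V₁ ln(V₂/V₁) = (10313) ln(6.92/11.8) = -5504 J.
Step 2 (isochoric): W = 0 (constant volume).
W_total = -5504 + 0 = -5504 J.

W_total ≈ -5.50 kJ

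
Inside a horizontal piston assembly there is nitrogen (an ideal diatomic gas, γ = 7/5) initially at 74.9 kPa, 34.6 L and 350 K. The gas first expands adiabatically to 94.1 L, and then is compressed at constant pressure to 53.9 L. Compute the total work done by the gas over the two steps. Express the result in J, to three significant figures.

Step 1 (adiabatic): W = (P₁V₁ − P₂V₂)/(γ−1) = (2592 − 1737)/0.4 = 2137 J.
After step 1: P = 18.46 kPa, V = 94.1 L, T = 234.6 K.
Step 2 (isobaric): W = PΔV = (18.46 kPa)(53.9 − 94.1 L) = -742 J.
W_total = 2137 − 742 = 1395 J.

W_total ≈ 1390 J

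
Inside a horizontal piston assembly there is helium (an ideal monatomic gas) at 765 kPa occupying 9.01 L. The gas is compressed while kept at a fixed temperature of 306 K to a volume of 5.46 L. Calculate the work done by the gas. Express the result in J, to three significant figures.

Isothermal: W = nRT ln(V₂/V₁) = P₁V₁ ln(V₂/V₁).
P₁V₁ = (765 kPa)(9.01 L) = 6893 J.
W = 6893 × ln(5.46/9.01) = 6893 × -0.5009
W_by_gas = -3452 J.

W ≈ -3450 J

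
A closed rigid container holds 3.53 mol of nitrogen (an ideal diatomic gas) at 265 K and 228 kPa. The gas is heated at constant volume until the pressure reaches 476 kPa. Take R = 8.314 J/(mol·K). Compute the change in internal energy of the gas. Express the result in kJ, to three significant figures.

Constant volume ⇒ W = 0, so Q = ΔU = nCᵥΔT with Cᵥ = 5R/2 = 20.79 J/(mol·K).
At constant V, T₂/T₁ = P₂/P₁ ⇒ ΔT = T₁(P₂/P₁ − 1) = 265·(476/228 − 1) = 288.2 K.
ΔU = (3.53)(20.79)(288.2) = 21149 J.

ΔU ≈ 21.1 kJ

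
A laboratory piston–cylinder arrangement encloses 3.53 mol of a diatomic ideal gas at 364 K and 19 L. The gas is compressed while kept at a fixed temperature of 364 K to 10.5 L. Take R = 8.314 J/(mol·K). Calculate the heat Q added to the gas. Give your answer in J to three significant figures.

Q ≈ -6340 J

Isothermal ⇒ ΔU = 0, so Q = W = nRT ln(V₂/V₁).
Q = (3.53)(8.314)(364) ln(10.5/19) = 10683 × -0.5931 = -6336 J.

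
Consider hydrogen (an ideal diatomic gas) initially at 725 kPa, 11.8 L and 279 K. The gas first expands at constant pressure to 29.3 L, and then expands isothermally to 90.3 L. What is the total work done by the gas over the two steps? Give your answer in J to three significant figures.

W_total ≈ 36600 J

Step 1 (isobaric): W = PΔV = (725 kPa)(29.3 − 11.8 L) = 12688 J.
After step 1: P = 725 kPa, V = 29.3 L, T = 692.8 K.
Step 2 (isothermal): W = P₁V₁ ln(V₂/V₁) = (21242) ln(90.3/29.3) = 23909 J.
W_total = 12688 + 23909 = 36597 J.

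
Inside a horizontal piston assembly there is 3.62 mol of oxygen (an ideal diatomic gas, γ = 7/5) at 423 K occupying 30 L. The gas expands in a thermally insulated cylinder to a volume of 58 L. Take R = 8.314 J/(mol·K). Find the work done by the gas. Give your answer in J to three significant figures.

W ≈ 7380 J

Adiabatic: TV^(γ−1) = const with γ = 7/5.
T₂ = T₁ (V₁/V₂)^(γ−1) = 423 × (30/58)^0.4 = 423 × 0.7682 = 325 K.
W_by = nCᵥ(T₁ − T₂) = (3.62)(20.79)(423 − 325) = 7377 J.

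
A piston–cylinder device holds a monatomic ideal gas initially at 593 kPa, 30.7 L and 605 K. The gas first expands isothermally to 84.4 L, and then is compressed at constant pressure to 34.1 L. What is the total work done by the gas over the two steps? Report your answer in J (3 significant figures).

W_total ≈ 7560 J

Step 1 (isothermal): W = P₁V₁ ln(V₂/V₁) = (18205) ln(84.4/30.7) = 18411 J.
After step 1: P = 215.7 kPa, V = 84.4 L, T = 605 K.
Step 2 (isobaric): W = PΔV = (215.7 kPa)(34.1 − 84.4 L) = -10850 J.
W_total = 18411 − 10850 = 7561 J.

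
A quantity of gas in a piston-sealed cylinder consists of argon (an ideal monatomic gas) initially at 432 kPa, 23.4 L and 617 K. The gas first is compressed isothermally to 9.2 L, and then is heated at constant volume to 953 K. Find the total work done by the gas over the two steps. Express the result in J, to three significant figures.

Step 1 (isothermal): W = P₁V₁ ln(V₂/V₁) = (10109) ln(9.2/23.4) = -9437 J.
Step 2 (isochoric): W = 0 (constant volume).
W_total = -9437 + 0 = -9437 J.

W_total ≈ -9440 J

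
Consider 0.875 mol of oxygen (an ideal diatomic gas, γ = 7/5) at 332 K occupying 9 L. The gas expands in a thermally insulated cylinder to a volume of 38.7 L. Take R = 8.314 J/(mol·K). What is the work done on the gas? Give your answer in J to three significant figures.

Adiabatic: TV^(γ−1) = const with γ = 7/5.
T₂ = T₁ (V₁/V₂)^(γ−1) = 332 × (9/38.7)^0.4 = 332 × 0.558 = 185.2 K.
W_by = nCᵥ(T₁ − T₂) = (0.875)(20.79)(332 − 185.2) = 2669 J.
Work on gas = −W_by = -2669 J.

W ≈ -2670 J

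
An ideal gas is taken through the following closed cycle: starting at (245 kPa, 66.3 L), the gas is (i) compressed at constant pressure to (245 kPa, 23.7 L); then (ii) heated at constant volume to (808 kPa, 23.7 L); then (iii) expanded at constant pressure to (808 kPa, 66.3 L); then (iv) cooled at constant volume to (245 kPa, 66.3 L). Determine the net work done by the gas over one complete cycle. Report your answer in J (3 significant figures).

Constant-volume legs do no work.
W(i) = (245)(23.7 − 66.3) = -10437 J; W(iii) = (808)(66.3 − 23.7) = 34421 J.
W_net = -10437 + 34421 = 23984 J (the clockwise enclosed area).

W_net ≈ 24000 J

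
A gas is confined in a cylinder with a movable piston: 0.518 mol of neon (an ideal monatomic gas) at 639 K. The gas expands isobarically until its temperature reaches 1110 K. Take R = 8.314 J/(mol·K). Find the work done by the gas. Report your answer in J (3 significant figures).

W ≈ 2030 J

Isobaric: W = P ΔV = nR ΔT.
W = (0.518)(8.314)(1110 − 639) = 2028 J.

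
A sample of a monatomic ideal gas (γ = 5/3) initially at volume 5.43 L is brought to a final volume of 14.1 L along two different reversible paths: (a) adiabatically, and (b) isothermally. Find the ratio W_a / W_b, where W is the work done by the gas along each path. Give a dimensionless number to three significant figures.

Path (a) adiabatic: W = P₁V₁(1 − (V₁/V₂)^(γ−1))/(γ−1) → W_a/(P₁V₁) = 0.706.
Path (b) isothermal: W = P₁V₁ ln(V₂/V₁) → W_b/(P₁V₁) = 0.9542.
W_a / W_b = 0.706 / 0.9542 = 0.7399.

W_a / W_b ≈ 0.740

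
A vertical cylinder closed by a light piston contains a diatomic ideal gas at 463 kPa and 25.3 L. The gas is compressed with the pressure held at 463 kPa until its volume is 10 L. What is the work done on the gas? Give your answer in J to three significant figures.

W ≈ 7080 J

Isobaric: W = P ΔV.
W = (463 kPa)(10 − 25.3 L) = (463)(-15.3) = -7084 J.
Work on gas = −W_by = 7084 J.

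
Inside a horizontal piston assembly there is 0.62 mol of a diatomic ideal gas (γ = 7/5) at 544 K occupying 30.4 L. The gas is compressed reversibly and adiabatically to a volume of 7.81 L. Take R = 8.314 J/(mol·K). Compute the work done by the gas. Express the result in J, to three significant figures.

Adiabatic: TV^(γ−1) = const with γ = 7/5.
T₂ = T₁ (V₁/V₂)^(γ−1) = 544 × (30.4/7.81)^0.4 = 544 × 1.722 = 936.9 K.
W_by = nCᵥ(T₁ − T₂) = (0.62)(20.79)(544 − 936.9) = -5063 J.

W ≈ -5060 J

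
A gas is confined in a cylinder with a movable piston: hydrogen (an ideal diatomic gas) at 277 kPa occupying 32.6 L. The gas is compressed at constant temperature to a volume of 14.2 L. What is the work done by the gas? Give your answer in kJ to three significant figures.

W ≈ -7.50 kJ

Isothermal: W = nRT ln(V₂/V₁) = P₁V₁ ln(V₂/V₁).
P₁V₁ = (277 kPa)(32.6 L) = 9030 J.
W = 9030 × ln(14.2/32.6) = 9030 × -0.8311
W_by_gas = -7505 J.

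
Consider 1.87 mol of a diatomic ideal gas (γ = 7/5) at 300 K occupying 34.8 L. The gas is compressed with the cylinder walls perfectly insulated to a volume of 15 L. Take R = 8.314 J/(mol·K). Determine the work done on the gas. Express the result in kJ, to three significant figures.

W ≈ 4.67 kJ

Adiabatic: TV^(γ−1) = const with γ = 7/5.
T₂ = T₁ (V₁/V₂)^(γ−1) = 300 × (34.8/15)^0.4 = 300 × 1.4 = 420.1 K.
W_by = nCᵥ(T₁ − T₂) = (1.87)(20.79)(300 − 420.1) = -4667 J.
Work on gas = −W_by = 4667 J.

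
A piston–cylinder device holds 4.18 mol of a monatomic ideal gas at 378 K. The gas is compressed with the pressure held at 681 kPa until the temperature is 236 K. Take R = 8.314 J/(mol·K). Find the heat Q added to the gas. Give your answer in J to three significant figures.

Q ≈ -12300 J

Isobaric: W = nRΔT = (4.18)(8.314)(-142) = -4935 J.
ΔU = nCᵥΔT with Cᵥ = 3R/2: ΔU = (4.18)(12.47)(-142) = -7402 J.
Q = ΔU + W = -7402 − 4935 = -12337 J.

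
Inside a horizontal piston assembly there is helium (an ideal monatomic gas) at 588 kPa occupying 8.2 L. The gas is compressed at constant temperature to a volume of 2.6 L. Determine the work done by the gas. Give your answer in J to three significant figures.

W ≈ -5540 J

Isothermal: W = nRT ln(V₂/V₁) = P₁V₁ ln(V₂/V₁).
P₁V₁ = (588 kPa)(8.2 L) = 4822 J.
W = 4822 × ln(2.6/8.2) = 4822 × -1.149
W_by_gas = -5538 J.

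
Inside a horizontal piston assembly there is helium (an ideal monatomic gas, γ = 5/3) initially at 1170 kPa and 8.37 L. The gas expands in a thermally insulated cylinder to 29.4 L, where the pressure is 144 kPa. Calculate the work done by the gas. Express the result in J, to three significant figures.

W ≈ 8340 J

Adiabatic: W = (P₁V₁ − P₂V₂)/(γ − 1) with γ = 5/3.
P₁V₁ = 9793 J, P₂V₂ = 4234 J.
W = (9793 − 4234) / 0.6667 = 8339 J.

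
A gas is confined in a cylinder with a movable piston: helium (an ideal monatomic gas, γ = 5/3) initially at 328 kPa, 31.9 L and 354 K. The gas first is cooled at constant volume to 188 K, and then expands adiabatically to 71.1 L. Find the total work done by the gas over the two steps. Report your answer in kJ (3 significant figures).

Step 1 (isochoric): W = 0 (constant volume).
After step 1: P = 174.2 kPa (V unchanged).
Step 2 (adiabatic): W = (P₁V₁ − P₂V₂)/(γ−1) = (5557 − 3257)/0.667 = 3450 J.
W_total = 0 + 3450 = 3450 J.

W_total ≈ 3.45 kJ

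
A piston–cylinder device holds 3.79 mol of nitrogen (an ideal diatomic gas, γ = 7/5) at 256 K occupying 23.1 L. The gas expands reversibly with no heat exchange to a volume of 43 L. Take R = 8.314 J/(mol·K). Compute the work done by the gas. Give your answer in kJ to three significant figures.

W ≈ 4.44 kJ

Adiabatic: TV^(γ−1) = const with γ = 7/5.
T₂ = T₁ (V₁/V₂)^(γ−1) = 256 × (23.1/43)^0.4 = 256 × 0.7799 = 199.7 K.
W_by = nCᵥ(T₁ − T₂) = (3.79)(20.79)(256 − 199.7) = 4438 J.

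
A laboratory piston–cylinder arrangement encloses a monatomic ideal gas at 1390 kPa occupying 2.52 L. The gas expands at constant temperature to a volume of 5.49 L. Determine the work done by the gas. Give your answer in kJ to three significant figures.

Isothermal: W = nRT ln(V₂/V₁) = P₁V₁ ln(V₂/V₁).
P₁V₁ = (1390 kPa)(2.52 L) = 3503 J.
W = 3503 × ln(5.49/2.52) = 3503 × 0.7787
W_by_gas = 2728 J.

W ≈ 2.73 kJ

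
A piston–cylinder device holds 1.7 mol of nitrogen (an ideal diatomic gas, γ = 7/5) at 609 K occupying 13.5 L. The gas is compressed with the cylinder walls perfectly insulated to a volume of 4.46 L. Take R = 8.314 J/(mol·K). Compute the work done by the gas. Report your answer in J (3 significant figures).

W ≈ -12000 J

Adiabatic: TV^(γ−1) = const with γ = 7/5.
T₂ = T₁ (V₁/V₂)^(γ−1) = 609 × (13.5/4.46)^0.4 = 609 × 1.557 = 948.5 K.
W_by = nCᵥ(T₁ − T₂) = (1.7)(20.79)(609 − 948.5) = -11994 J.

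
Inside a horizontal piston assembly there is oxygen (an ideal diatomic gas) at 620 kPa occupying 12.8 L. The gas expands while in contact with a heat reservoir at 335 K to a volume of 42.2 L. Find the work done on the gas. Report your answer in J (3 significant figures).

W ≈ -9470 J

Isothermal: W = nRT ln(V₂/V₁) = P₁V₁ ln(V₂/V₁).
P₁V₁ = (620 kPa)(12.8 L) = 7936 J.
W = 7936 × ln(42.2/12.8) = 7936 × 1.193
W_by_gas = 9467 J; work on gas = −W_by = -9467 J.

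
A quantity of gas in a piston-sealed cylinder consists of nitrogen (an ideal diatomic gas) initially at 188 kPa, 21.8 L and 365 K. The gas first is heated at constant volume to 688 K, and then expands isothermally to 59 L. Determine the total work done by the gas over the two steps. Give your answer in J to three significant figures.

Step 1 (isochoric): W = 0 (constant volume).
After step 1: P = 354.4 kPa (V unchanged).
Step 2 (isothermal): W = P₁V₁ ln(V₂/V₁) = (7725) ln(59/21.8) = 7691 J.
W_total = 0 + 7691 = 7691 J.

W_total ≈ 7690 J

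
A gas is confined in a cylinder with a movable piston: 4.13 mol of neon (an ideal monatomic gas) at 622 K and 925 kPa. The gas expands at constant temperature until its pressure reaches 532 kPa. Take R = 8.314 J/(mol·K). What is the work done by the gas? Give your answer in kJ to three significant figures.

W ≈ 11.8 kJ

Isothermal process: W = nRT ln(V₂/V₁) = nRT ln(P₁/P₂).
W = (4.13)(8.314)(622) × ln(925/532)
  = 21358 × ln(1.739) = 21358 × 0.5532
W_by_gas = 11814 J.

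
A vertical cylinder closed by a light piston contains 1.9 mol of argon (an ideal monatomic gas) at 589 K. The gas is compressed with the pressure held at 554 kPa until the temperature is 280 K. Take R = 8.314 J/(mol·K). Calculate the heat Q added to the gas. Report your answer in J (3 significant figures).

Q ≈ -12200 J

Isobaric: W = nRΔT = (1.9)(8.314)(-309) = -4881 J.
ΔU = nCᵥΔT with Cᵥ = 3R/2: ΔU = (1.9)(12.47)(-309) = -7322 J.
Q = ΔU + W = -7322 − 4881 = -12203 J.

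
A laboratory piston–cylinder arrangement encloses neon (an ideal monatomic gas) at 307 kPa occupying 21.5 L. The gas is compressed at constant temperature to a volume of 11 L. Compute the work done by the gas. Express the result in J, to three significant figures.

W ≈ -4420 J

Isothermal: W = nRT ln(V₂/V₁) = P₁V₁ ln(V₂/V₁).
P₁V₁ = (307 kPa)(21.5 L) = 6600 J.
W = 6600 × ln(11/21.5) = 6600 × -0.6702
W_by_gas = -4423 J.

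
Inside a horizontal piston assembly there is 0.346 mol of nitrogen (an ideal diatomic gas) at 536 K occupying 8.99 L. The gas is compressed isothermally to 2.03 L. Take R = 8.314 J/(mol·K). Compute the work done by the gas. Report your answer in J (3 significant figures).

Isothermal: W = nRT ln(V₂/V₁).
W = (0.346)(8.314)(536) × ln(2.03/8.99)
  = 1542 × -1.488
W_by_gas = -2294 J.

W ≈ -2290 J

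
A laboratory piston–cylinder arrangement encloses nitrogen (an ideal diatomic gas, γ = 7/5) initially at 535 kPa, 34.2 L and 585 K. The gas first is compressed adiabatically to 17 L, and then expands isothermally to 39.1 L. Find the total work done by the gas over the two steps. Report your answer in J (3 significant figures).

W_total ≈ 5400 J

Step 1 (adiabatic): W = (P₁V₁ − P₂V₂)/(γ−1) = (18297 − 24200)/0.4 = -14757 J.
After step 1: P = 1424 kPa, V = 17 L, T = 773.7 K.
Step 2 (isothermal): W = P₁V₁ ln(V₂/V₁) = (24200) ln(39.1/17) = 20156 J.
W_total = -14757 + 20156 = 5399 J.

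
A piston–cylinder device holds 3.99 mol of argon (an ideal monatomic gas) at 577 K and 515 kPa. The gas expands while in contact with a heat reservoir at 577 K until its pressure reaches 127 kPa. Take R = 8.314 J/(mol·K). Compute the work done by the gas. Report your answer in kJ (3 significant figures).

W ≈ 26.8 kJ

Isothermal process: W = nRT ln(V₂/V₁) = nRT ln(P₁/P₂).
W = (3.99)(8.314)(577) × ln(515/127)
  = 19141 × ln(4.055) = 19141 × 1.4
W_by_gas = 26797 J.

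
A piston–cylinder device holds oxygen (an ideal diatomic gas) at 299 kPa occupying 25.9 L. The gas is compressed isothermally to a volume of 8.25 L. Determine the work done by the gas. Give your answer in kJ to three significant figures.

Isothermal: W = nRT ln(V₂/V₁) = P₁V₁ ln(V₂/V₁).
P₁V₁ = (299 kPa)(25.9 L) = 7744 J.
W = 7744 × ln(8.25/25.9) = 7744 × -1.144
W_by_gas = -8859 J.

W ≈ -8.86 kJ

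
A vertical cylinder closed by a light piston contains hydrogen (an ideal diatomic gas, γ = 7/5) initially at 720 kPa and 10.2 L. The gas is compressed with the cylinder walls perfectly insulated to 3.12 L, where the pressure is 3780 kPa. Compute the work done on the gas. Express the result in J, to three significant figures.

Adiabatic: W = (P₁V₁ − P₂V₂)/(γ − 1) with γ = 7/5.
P₁V₁ = 7344 J, P₂V₂ = 11794 J.
W = (7344 − 11794) / 0.4 = -11124 J.
Work on gas = −W_by = 11124 J.

W ≈ 11100 J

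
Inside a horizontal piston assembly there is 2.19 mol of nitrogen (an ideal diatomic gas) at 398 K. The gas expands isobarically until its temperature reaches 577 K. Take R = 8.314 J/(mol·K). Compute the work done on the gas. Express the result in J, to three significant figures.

W ≈ -3260 J

Isobaric: W = P ΔV = nR ΔT.
W = (2.19)(8.314)(577 − 398) = 3259 J.
Work on gas = −W_by = -3259 J.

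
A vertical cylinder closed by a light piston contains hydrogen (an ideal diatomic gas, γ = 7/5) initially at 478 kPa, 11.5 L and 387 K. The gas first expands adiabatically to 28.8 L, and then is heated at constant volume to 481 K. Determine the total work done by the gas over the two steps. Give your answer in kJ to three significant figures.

Step 1 (adiabatic): W = (P₁V₁ − P₂V₂)/(γ−1) = (5497 − 3808)/0.4 = 4224 J.
Step 2 (isochoric): W = 0 (constant volume).
W_total = 4224 + 0 = 4224 J.

W_total ≈ 4.22 kJ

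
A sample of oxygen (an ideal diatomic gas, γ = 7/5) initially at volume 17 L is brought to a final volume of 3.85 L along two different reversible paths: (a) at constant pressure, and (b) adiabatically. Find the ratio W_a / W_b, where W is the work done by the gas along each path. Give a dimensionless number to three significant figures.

W_a / W_b ≈ 0.381

Path (a) isobaric: W = P₁(V₂ − V₁) → W_a/(P₁V₁) = -0.7735.
Path (b) adiabatic: W = P₁V₁(1 − (V₁/V₂)^(γ−1))/(γ−1) → W_b/(P₁V₁) = -2.028.
W_a / W_b = -0.7735 / -2.028 = 0.3814.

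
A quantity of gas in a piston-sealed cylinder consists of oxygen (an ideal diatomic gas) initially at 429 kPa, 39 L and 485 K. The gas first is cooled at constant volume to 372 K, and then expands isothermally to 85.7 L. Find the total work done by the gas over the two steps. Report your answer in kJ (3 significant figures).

W_total ≈ 10.1 kJ

Step 1 (isochoric): W = 0 (constant volume).
After step 1: P = 329 kPa (V unchanged).
Step 2 (isothermal): W = P₁V₁ ln(V₂/V₁) = (12833) ln(85.7/39) = 10103 J.
W_total = 0 + 10103 = 10103 J.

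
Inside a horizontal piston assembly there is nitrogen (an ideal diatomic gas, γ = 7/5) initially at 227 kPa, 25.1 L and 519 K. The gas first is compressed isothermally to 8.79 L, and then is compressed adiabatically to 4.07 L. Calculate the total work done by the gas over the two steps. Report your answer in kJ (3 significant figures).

Step 1 (isothermal): W = P₁V₁ ln(V₂/V₁) = (5698) ln(8.79/25.1) = -5978 J.
After step 1: P = 648.2 kPa, V = 8.79 L, T = 519 K.
Step 2 (adiabatic): W = (P₁V₁ − P₂V₂)/(γ−1) = (5698 − 7753)/0.4 = -5138 J.
W_total = -5978 − 5138 = -11116 J.

W_total ≈ -11.1 kJ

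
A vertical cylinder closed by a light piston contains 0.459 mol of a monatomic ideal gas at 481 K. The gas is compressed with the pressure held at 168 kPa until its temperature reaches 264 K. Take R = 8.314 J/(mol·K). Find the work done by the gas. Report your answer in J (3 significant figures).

W ≈ -828 J

Isobaric: W = P ΔV = nR ΔT.
W = (0.459)(8.314)(264 − 481) = -828.1 J.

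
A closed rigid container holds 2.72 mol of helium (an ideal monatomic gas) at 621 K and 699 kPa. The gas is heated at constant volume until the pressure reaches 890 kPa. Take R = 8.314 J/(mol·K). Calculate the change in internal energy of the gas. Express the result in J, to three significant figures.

Constant volume ⇒ W = 0, so Q = ΔU = nCᵥΔT with Cᵥ = 3R/2 = 12.47 J/(mol·K).
At constant V, T₂/T₁ = P₂/P₁ ⇒ ΔT = T₁(P₂/P₁ − 1) = 621·(890/699 − 1) = 169.7 K.
ΔU = (2.72)(12.47)(169.7) = 5756 J.

ΔU ≈ 5760 J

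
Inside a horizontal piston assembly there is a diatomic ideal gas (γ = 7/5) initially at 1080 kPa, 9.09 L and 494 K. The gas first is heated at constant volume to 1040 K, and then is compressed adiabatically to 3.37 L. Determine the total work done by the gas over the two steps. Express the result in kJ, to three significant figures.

Step 1 (isochoric): W = 0 (constant volume).
After step 1: P = 2274 kPa (V unchanged).
Step 2 (adiabatic): W = (P₁V₁ − P₂V₂)/(γ−1) = (20668 − 30737)/0.4 = -25174 J.
W_total = 0 − 25174 = -25174 J.

W_total ≈ -25.2 kJ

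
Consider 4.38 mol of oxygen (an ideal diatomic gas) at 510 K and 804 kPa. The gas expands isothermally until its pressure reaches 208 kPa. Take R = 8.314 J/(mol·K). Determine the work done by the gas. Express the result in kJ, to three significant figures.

Isothermal process: W = nRT ln(V₂/V₁) = nRT ln(P₁/P₂).
W = (4.38)(8.314)(510) × ln(804/208)
  = 18572 × ln(3.865) = 18572 × 1.352
W_by_gas = 25110 J.

W ≈ 25.1 kJ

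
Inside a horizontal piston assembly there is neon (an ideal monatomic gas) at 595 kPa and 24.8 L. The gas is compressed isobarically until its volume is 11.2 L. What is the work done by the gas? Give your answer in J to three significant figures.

Isobaric: W = P ΔV.
W = (595 kPa)(11.2 − 24.8 L) = (595)(-13.6) = -8092 J.

W ≈ -8090 J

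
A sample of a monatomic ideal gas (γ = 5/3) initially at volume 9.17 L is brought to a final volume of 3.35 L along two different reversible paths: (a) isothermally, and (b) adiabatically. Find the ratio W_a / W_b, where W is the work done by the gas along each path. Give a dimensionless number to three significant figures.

Path (a) isothermal: W = P₁V₁ ln(V₂/V₁) → W_a/(P₁V₁) = -1.007.
Path (b) adiabatic: W = P₁V₁(1 − (V₁/V₂)^(γ−1))/(γ−1) → W_b/(P₁V₁) = -1.435.
W_a / W_b = -1.007 / -1.435 = 0.7016.

W_a / W_b ≈ 0.702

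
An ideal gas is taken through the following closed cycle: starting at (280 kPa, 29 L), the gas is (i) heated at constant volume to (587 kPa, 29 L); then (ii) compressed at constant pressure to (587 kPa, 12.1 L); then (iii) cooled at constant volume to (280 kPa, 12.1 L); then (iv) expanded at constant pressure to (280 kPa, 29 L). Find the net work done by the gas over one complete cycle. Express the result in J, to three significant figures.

W_net ≈ -5190 J

Constant-volume legs do no work.
W(ii) = (587)(12.1 − 29) = -9920 J; W(iv) = (280)(29 − 12.1) = 4732 J.
W_net = -9920 + 4732 = -5188 J (the counter-clockwise enclosed area).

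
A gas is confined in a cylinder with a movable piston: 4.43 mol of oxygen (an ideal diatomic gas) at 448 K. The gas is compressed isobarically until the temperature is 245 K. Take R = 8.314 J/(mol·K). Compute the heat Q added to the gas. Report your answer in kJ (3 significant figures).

Isobaric: W = nRΔT = (4.43)(8.314)(-203) = -7477 J.
ΔU = nCᵥΔT with Cᵥ = 5R/2: ΔU = (4.43)(20.79)(-203) = -18692 J.
Q = ΔU + W = -18692 − 7477 = -26168 J.

Q ≈ -26.2 kJ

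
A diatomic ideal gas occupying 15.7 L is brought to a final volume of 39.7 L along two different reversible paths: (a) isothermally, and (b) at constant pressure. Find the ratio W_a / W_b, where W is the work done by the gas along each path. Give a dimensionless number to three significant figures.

W_a / W_b ≈ 0.607

Path (a) isothermal: W = P₁V₁ ln(V₂/V₁) → W_a/(P₁V₁) = 0.9277.
Path (b) isobaric: W = P₁(V₂ − V₁) → W_b/(P₁V₁) = 1.529.
W_a / W_b = 0.9277 / 1.529 = 0.6069.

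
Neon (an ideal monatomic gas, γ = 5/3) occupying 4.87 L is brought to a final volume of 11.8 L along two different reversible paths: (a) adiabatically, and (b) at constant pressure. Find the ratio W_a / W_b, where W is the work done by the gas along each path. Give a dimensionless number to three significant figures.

W_a / W_b ≈ 0.470

Path (a) adiabatic: W = P₁V₁(1 − (V₁/V₂)^(γ−1))/(γ−1) → W_a/(P₁V₁) = 0.6685.
Path (b) isobaric: W = P₁(V₂ − V₁) → W_b/(P₁V₁) = 1.423.
W_a / W_b = 0.6685 / 1.423 = 0.4698.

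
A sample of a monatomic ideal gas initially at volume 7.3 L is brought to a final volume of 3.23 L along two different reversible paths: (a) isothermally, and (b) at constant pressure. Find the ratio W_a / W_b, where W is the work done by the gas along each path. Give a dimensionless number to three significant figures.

Path (a) isothermal: W = P₁V₁ ln(V₂/V₁) → W_a/(P₁V₁) = -0.8154.
Path (b) isobaric: W = P₁(V₂ − V₁) → W_b/(P₁V₁) = -0.5575.
W_a / W_b = -0.8154 / -0.5575 = 1.462.

W_a / W_b ≈ 1.46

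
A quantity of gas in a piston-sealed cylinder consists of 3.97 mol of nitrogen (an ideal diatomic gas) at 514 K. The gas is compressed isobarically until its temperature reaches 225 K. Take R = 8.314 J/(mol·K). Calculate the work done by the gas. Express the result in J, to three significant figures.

Isobaric: W = P ΔV = nR ΔT.
W = (3.97)(8.314)(225 − 514) = -9539 J.

W ≈ -9540 J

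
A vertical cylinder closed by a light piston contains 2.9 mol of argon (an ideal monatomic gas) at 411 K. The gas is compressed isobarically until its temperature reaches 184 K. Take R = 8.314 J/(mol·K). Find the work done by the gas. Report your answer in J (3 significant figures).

Isobaric: W = P ΔV = nR ΔT.
W = (2.9)(8.314)(184 − 411) = -5473 J.

W ≈ -5470 J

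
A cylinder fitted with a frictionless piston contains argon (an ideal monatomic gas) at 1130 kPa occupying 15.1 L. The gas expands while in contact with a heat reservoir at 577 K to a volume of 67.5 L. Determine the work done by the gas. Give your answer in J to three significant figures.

W ≈ 25600 J

Isothermal: W = nRT ln(V₂/V₁) = P₁V₁ ln(V₂/V₁).
P₁V₁ = (1130 kPa)(15.1 L) = 17063 J.
W = 17063 × ln(67.5/15.1) = 17063 × 1.497
W_by_gas = 25551 J.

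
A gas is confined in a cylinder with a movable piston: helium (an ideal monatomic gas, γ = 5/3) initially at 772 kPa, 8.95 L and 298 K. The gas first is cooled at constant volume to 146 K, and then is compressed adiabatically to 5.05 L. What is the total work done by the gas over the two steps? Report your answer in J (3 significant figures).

Step 1 (isochoric): W = 0 (constant volume).
After step 1: P = 378.2 kPa (V unchanged).
Step 2 (adiabatic): W = (P₁V₁ − P₂V₂)/(γ−1) = (3385 − 4958)/0.667 = -2359 J.
W_total = 0 − 2359 = -2359 J.

W_total ≈ -2360 J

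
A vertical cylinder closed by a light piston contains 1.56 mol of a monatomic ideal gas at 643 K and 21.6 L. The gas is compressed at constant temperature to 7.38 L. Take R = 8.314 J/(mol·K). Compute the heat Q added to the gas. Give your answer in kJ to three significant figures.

Q ≈ -8.96 kJ

Isothermal ⇒ ΔU = 0, so Q = W = nRT ln(V₂/V₁).
Q = (1.56)(8.314)(643) ln(7.38/21.6) = 8340 × -1.074 = -8956 J.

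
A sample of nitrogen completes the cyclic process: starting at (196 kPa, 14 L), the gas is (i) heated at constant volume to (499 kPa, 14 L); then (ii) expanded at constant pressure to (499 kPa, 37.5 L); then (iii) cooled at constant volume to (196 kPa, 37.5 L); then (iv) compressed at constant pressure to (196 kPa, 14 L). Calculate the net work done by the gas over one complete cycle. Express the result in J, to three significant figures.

Constant-volume legs do no work.
W(ii) = (499)(37.5 − 14) = 11726 J; W(iv) = (196)(14 − 37.5) = -4606 J.
W_net = 11726 − 4606 = 7120 J (the clockwise enclosed area).

W_net ≈ 7120 J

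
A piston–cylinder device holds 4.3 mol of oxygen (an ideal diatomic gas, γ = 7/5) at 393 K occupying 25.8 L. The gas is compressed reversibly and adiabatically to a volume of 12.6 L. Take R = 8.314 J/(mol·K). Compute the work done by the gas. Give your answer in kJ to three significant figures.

W ≈ -11.7 kJ

Adiabatic: TV^(γ−1) = const with γ = 7/5.
T₂ = T₁ (V₁/V₂)^(γ−1) = 393 × (25.8/12.6)^0.4 = 393 × 1.332 = 523.5 K.
W_by = nCᵥ(T₁ − T₂) = (4.3)(20.79)(393 − 523.5) = -11661 J.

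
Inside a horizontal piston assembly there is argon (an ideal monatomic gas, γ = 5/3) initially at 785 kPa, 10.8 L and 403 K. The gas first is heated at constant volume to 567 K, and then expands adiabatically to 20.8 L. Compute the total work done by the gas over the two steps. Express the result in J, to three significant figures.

Step 1 (isochoric): W = 0 (constant volume).
After step 1: P = 1104 kPa (V unchanged).
Step 2 (adiabatic): W = (P₁V₁ − P₂V₂)/(γ−1) = (11928 − 7706)/0.667 = 6334 J.
W_total = 0 + 6334 = 6334 J.

W_total ≈ 6330 J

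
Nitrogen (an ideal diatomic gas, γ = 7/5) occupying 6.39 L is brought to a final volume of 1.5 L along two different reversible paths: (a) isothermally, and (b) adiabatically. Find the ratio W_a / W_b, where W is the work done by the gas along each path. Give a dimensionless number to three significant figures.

W_a / W_b ≈ 0.738

Path (a) isothermal: W = P₁V₁ ln(V₂/V₁) → W_a/(P₁V₁) = -1.449.
Path (b) adiabatic: W = P₁V₁(1 − (V₁/V₂)^(γ−1))/(γ−1) → W_b/(P₁V₁) = -1.964.
W_a / W_b = -1.449 / -1.964 = 0.738.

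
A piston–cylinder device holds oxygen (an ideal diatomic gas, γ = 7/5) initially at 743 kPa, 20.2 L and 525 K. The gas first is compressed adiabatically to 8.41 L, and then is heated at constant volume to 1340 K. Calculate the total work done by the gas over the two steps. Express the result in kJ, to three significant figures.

Step 1 (adiabatic): W = (P₁V₁ − P₂V₂)/(γ−1) = (15009 − 21309)/0.4 = -15751 J.
Step 2 (isochoric): W = 0 (constant volume).
W_total = -15751 + 0 = -15751 J.

W_total ≈ -15.8 kJ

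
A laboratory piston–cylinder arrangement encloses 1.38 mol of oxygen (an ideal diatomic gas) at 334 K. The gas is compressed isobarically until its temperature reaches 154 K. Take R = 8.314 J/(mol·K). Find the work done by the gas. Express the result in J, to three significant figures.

Isobaric: W = P ΔV = nR ΔT.
W = (1.38)(8.314)(154 − 334) = -2065 J.

W ≈ -2070 J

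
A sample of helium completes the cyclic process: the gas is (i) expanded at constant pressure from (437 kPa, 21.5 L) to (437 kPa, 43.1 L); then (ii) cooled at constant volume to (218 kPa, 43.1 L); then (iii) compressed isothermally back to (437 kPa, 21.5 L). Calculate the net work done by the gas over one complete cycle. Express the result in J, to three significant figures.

W_net ≈ 2900 J

Leg (i): W = PΔV = (437)(43.1 − 21.5) = 9439 J.
Leg (ii): W = 0.
Leg (iii): W = PᵢVᵢ ln(V_f/Vᵢ) = (9396) ln(21.5/43.1) = -6534 J.
W_net = 9439 − 6534 = 2905 J.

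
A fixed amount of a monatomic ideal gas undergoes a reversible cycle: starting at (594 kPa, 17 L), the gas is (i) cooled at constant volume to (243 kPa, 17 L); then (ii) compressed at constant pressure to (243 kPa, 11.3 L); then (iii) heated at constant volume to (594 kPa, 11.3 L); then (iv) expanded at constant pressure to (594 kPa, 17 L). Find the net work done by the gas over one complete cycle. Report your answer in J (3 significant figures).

Constant-volume legs do no work.
W(ii) = (243)(11.3 − 17) = -1385 J; W(iv) = (594)(17 − 11.3) = 3386 J.
W_net = -1385 + 3386 = 2001 J (the clockwise enclosed area).

W_net ≈ 2000 J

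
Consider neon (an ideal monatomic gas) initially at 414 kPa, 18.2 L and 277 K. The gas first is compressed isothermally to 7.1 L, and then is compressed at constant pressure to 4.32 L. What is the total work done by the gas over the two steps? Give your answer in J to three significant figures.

W_total ≈ -10000 J

Step 1 (isothermal): W = P₁V₁ ln(V₂/V₁) = (7535) ln(7.1/18.2) = -7093 J.
After step 1: P = 1061 kPa, V = 7.1 L, T = 277 K.
Step 2 (isobaric): W = PΔV = (1061 kPa)(4.32 − 7.1 L) = -2950 J.
W_total = -7093 − 2950 = -10043 J.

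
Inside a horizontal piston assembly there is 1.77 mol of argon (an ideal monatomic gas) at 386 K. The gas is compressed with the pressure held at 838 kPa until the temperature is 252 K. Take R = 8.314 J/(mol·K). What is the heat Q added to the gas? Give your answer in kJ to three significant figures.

Q ≈ -4.93 kJ

Isobaric: W = nRΔT = (1.77)(8.314)(-134) = -1972 J.
ΔU = nCᵥΔT with Cᵥ = 3R/2: ΔU = (1.77)(12.47)(-134) = -2958 J.
Q = ΔU + W = -2958 − 1972 = -4930 J.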